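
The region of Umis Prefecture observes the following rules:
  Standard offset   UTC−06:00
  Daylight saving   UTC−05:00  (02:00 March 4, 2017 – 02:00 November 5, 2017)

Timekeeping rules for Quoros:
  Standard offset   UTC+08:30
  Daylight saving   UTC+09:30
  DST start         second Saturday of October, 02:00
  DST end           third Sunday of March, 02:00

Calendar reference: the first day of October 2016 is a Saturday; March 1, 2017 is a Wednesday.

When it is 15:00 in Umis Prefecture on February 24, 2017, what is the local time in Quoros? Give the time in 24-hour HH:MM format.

06:30

February 24, 2017 does not fall between 4 March and 5 November, so daylight saving is not in effect and Umis Prefecture is at UTC−06:00.
15:00 Umis Prefecture + 6h = 21:00 UTC.
1 October 2016 is a Saturday, so the first Saturday is October 1 and the second is October 8.
1 March 2017 is a Wednesday, so the first Sunday is March 5 and the third is March 19.
At the standard offset (UTC+08:30), 21:00 UTC + 8h30m = 05:30 Quoros standard time (rolling into the next day, 25 February 2017).
The standard-time date in Quoros, February 25, 2017, falls between 8 October 2016 and 19 March 2017, so daylight saving is in effect and Quoros is at UTC+09:30.
21:00 UTC + 9h30m = 06:30 Quoros (rolling into the next day, 25 February 2017).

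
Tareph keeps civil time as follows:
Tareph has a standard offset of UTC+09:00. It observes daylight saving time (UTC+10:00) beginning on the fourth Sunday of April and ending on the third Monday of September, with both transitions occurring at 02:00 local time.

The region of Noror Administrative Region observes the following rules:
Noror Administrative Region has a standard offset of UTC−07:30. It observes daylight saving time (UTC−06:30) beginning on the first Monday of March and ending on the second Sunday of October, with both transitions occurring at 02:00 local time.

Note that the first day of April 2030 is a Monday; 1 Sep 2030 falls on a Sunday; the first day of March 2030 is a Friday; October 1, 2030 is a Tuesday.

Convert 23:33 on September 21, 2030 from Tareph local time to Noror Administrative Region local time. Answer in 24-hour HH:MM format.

08:03

1 April 2030 is a Monday, so the first Sunday is April 7 and the fourth is April 28.
1 September 2030 is a Sunday, so the first Monday is September 2 and the third is September 16.
Daylight saving runs 28 April – 16 September; September 21, 2030 is outside that window, so Tareph is on standard time at UTC+09:00.
23:33 Tareph − 9h = 14:33 UTC.
1 March 2030 is a Friday, so the first Monday is March 4.
1 October 2030 is a Tuesday, so the first Sunday is October 6 and the second is October 13.
At the standard offset (UTC−07:30), 14:33 UTC − 7h30m = 07:03 Noror Administrative Region standard time.
The standard-time date in Noror Administrative Region, September 21, 2030, lies within the daylight-saving period (4 March – 13 October), so Noror Administrative Region is on daylight time, UTC−06:30.
14:33 UTC − 6h30m = 08:03 Noror Administrative Region.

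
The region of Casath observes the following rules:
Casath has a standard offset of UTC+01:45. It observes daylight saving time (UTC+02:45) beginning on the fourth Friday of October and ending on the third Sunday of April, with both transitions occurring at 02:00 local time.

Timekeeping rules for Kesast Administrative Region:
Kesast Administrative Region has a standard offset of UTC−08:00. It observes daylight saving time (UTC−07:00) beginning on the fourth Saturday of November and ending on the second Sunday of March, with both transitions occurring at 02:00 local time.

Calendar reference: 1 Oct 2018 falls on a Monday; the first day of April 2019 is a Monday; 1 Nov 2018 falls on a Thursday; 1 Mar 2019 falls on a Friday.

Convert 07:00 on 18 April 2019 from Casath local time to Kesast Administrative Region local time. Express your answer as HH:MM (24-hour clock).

20:15

1 October 2018 is a Monday, so the first Friday is October 5 and the fourth is October 26.
1 April 2019 is a Monday, so the first Sunday is April 7 and the third is April 21.
Daylight saving runs 26 October 2018 – 21 April 2019; 18 April 2019 is inside that window, so Casath is at UTC+02:45.
07:00 Casath − 2h45m = 04:15 UTC.
1 November 2018 is a Thursday, so the first Saturday is November 3 and the fourth is November 24.
1 March 2019 is a Friday, so the first Sunday is March 3 and the second is March 10.
At the standard offset (UTC−08:00), 04:15 UTC − 8h = 20:15 Kesast Administrative Region standard time (rolling into the previous day, 17 April 2019).
The standard-time date in Kesast Administrative Region, 17 April 2019, is outside the daylight-saving period (24 November 2018 – 10 March 2019), so Kesast Administrative Region is on standard time, UTC−08:00.
04:15 UTC − 8h = 20:15 Kesast Administrative Region (rolling into the previous day, 17 April 2019).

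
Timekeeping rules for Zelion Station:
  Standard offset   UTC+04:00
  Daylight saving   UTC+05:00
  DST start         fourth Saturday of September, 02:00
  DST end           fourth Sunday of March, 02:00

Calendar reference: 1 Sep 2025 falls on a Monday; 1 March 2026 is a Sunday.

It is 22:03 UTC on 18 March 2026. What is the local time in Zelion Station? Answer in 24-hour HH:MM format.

1 September 2025 is a Monday, so the first Saturday is September 6 and the fourth is September 27.
1 March 2026 is a Sunday, so the first Sunday is March 1 and the fourth is March 22.
At the standard offset (UTC+04:00), 22:03 UTC + 4h = 02:03 Zelion Station standard time (rolling into the next day, 19 March 2026).
The standard-time date in Zelion Station, 19 March 2026, falls between 27 September 2025 and 22 March 2026, so daylight saving is in effect and Zelion Station is at UTC+05:00.
22:03 UTC + 5h = 03:03 local (rolling into the next day, 19 March 2026).

03:03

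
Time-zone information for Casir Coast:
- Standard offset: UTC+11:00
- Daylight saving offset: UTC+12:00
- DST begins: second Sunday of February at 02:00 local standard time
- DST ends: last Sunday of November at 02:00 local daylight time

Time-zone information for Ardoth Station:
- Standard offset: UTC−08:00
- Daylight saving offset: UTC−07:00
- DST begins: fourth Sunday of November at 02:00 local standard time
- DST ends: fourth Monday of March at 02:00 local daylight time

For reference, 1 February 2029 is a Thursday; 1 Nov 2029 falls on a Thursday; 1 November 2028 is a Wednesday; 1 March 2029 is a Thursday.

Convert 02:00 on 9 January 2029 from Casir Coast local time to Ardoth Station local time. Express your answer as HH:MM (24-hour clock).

1 February 2029 is a Thursday, so the first Sunday is February 4 and the second is February 11.
1 November 2029 is a Thursday, so Sundays fall on 4, 11, 18, 25; the last is November 25.
9 January 2029 does not fall between 11 February and 25 November, so daylight saving is not in effect and Casir Coast is at UTC+11:00.
02:00 Casir Coast − 11h = 15:00 UTC (rolling into the previous day, 8 January 2029).
1 November 2028 is a Wednesday, so the first Sunday is November 5 and the fourth is November 26.
1 March 2029 is a Thursday, so the first Monday is March 5 and the fourth is March 26.
At the standard offset (UTC−08:00), 15:00 UTC − 8h = 07:00 Ardoth Station standard time.
The standard-time date in Ardoth Station, 8 January 2029, falls between 26 November 2028 and 26 March 2029, so daylight saving is in effect and Ardoth Station is at UTC−07:00.
15:00 UTC − 7h = 08:00 Ardoth Station.

08:00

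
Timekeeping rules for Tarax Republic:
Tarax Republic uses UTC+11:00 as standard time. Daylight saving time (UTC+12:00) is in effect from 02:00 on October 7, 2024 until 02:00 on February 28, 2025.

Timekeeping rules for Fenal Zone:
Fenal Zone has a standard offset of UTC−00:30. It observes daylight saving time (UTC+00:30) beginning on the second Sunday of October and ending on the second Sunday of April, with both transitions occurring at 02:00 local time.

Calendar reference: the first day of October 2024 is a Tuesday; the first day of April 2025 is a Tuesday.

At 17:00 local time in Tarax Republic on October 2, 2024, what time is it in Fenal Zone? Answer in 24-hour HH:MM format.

05:30

October 2, 2024 does not fall between 7 October 2024 and 28 February 2025, so daylight saving is not in effect and Tarax Republic is at UTC+11:00.
17:00 Tarax Republic − 11h = 06:00 UTC.
1 October 2024 is a Tuesday, so the first Sunday is October 6 and the second is October 13.
1 April 2025 is a Tuesday, so the first Sunday is April 6 and the second is April 13.
At the standard offset (UTC−00:30), 06:00 UTC − 0h30m = 05:30 Fenal Zone standard time.
Daylight saving runs 13 October 2024 – 13 April 2025; the standard-time date in Fenal Zone, October 2, 2024, is outside that window, so Fenal Zone is on standard time at UTC−00:30.
06:00 UTC − 0h30m = 05:30 Fenal Zone.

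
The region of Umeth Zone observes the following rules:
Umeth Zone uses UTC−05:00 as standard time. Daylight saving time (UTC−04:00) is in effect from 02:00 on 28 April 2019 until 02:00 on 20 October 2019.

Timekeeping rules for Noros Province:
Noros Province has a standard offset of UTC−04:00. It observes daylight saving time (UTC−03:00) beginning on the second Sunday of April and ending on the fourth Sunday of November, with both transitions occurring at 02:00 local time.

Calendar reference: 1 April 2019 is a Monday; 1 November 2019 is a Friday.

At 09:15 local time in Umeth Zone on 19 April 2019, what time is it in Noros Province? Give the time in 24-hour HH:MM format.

19 April 2019 does not fall between 28 April and 20 October, so daylight saving is not in effect and Umeth Zone is at UTC−05:00.
09:15 Umeth Zone + 5h = 14:15 UTC.
1 April 2019 is a Monday, so the first Sunday is April 7 and the second is April 14.
1 November 2019 is a Friday, so the first Sunday is November 3 and the fourth is November 24.
At the standard offset (UTC−04:00), 14:15 UTC − 4h = 10:15 Noros Province standard time.
The standard-time date in Noros Province, 19 April 2019, lies within the daylight-saving period (14 April – 24 November), so Noros Province is on daylight time, UTC−03:00.
14:15 UTC − 3h = 11:15 Noros Province.

11:15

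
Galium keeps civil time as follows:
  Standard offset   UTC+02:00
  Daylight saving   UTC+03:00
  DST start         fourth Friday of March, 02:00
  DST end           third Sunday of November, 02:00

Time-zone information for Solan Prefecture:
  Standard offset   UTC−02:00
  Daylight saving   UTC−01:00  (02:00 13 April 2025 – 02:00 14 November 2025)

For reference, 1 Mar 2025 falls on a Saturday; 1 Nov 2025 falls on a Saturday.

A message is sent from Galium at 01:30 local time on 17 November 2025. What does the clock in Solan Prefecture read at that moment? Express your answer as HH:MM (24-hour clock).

21:30

1 March 2025 is a Saturday, so the first Friday is March 7 and the fourth is March 28.
1 November 2025 is a Saturday, so the first Sunday is November 2 and the third is November 16.
Daylight saving runs 28 March – 16 November; 17 November 2025 is outside that window, so Galium is on standard time at UTC+02:00.
01:30 Galium − 2h = 23:30 UTC (rolling into the previous day, 16 November 2025).
At the standard offset (UTC−02:00), 23:30 UTC − 2h = 21:30 Solan Prefecture standard time.
The standard-time date in Solan Prefecture, 16 November 2025, is outside the daylight-saving period (13 April – 14 November), so Solan Prefecture is on standard time, UTC−02:00.
23:30 UTC − 2h = 21:30 Solan Prefecture.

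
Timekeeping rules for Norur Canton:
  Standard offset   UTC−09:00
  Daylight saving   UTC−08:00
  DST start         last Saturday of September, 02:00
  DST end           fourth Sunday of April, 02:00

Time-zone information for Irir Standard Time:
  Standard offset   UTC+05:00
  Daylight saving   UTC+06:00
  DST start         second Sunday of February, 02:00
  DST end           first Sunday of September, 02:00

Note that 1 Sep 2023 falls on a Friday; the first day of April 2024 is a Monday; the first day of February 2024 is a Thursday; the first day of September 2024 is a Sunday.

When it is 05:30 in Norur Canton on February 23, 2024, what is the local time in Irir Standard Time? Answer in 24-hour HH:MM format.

1 September 2023 is a Friday, so Saturdays fall on 2, 9, 16, 23, 30; the last is September 30.
1 April 2024 is a Monday, so the first Sunday is April 7 and the fourth is April 28.
Daylight saving runs 30 September 2023 – 28 April 2024; February 23, 2024 is inside that window, so Norur Canton is at UTC−08:00.
05:30 Norur Canton + 8h = 13:30 UTC.
1 February 2024 is a Thursday, so the first Sunday is February 4 and the second is February 11.
1 September 2024 is a Sunday, so the first Sunday is September 1.
At the standard offset (UTC+05:00), 13:30 UTC + 5h = 18:30 Irir Standard Time standard time.
The standard-time date in Irir Standard Time, February 23, 2024, falls between 11 February and 1 September, so daylight saving is in effect and Irir Standard Time is at UTC+06:00.
13:30 UTC + 6h = 19:30 Irir Standard Time.

19:30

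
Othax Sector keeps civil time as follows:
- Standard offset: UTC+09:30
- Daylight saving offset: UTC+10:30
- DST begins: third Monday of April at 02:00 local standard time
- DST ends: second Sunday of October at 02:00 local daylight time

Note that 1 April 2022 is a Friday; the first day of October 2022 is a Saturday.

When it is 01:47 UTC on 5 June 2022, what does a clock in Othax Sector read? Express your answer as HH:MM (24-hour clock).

1 April 2022 is a Friday, so the first Monday is April 4 and the third is April 18.
1 October 2022 is a Saturday, so the first Sunday is October 2 and the second is October 9.
At the standard offset (UTC+09:30), 01:47 UTC + 9h30m = 11:17 Othax Sector standard time.
The standard-time date in Othax Sector, 5 June 2022, lies within the daylight-saving period (18 April – 9 October), so Othax Sector is on daylight time, UTC+10:30.
01:47 UTC + 10h30m = 12:17 local.

12:17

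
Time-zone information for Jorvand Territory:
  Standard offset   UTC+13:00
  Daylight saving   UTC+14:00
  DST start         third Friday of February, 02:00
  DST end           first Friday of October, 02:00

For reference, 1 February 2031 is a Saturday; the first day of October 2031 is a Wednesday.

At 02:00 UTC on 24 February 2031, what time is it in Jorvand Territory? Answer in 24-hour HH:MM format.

1 February 2031 is a Saturday, so the first Friday is February 7 and the third is February 21.
1 October 2031 is a Wednesday, so the first Friday is October 3.
At the standard offset (UTC+13:00), 02:00 UTC + 13h = 15:00 Jorvand Territory standard time.
The standard-time date in Jorvand Territory, 24 February 2031, falls between 21 February and 3 October, so daylight saving is in effect and Jorvand Territory is at UTC+14:00.
02:00 UTC + 14h = 16:00 local.

16:00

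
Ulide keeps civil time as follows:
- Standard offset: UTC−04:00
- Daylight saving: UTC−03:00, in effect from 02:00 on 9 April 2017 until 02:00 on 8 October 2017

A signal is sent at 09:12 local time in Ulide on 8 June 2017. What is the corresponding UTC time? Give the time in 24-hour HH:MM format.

8 June 2017 lies within the daylight-saving period (9 April – 8 October), so Ulide is on daylight time, UTC−03:00.
09:12 local + 3h = 12:12 UTC.

12:12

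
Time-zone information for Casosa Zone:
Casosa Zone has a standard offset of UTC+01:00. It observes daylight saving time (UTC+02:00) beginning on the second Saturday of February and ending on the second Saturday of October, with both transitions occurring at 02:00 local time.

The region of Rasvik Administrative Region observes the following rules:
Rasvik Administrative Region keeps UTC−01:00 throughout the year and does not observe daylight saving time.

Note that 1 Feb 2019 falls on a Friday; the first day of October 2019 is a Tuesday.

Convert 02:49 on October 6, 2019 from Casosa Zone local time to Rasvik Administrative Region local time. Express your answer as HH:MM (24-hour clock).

23:49

1 February 2019 is a Friday, so the first Saturday is February 2 and the second is February 9.
1 October 2019 is a Tuesday, so the first Saturday is October 5 and the second is October 12.
Daylight saving runs 9 February – 12 October; October 6, 2019 is inside that window, so Casosa Zone is at UTC+02:00.
02:49 Casosa Zone − 2h = 00:49 UTC.
Rasvik Administrative Region has no daylight saving, so its offset is UTC−01:00 year-round.
00:49 UTC − 1h = 23:49 Rasvik Administrative Region (rolling into the previous day, 5 October 2019).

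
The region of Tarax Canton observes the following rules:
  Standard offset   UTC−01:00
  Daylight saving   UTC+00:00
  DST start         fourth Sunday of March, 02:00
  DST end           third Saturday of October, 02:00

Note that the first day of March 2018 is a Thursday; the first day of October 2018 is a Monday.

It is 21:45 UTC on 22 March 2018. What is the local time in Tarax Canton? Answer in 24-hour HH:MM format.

20:45

1 March 2018 is a Thursday, so the first Sunday is March 4 and the fourth is March 25.
1 October 2018 is a Monday, so the first Saturday is October 6 and the third is October 20.
At the standard offset (UTC−01:00), 21:45 UTC − 1h = 20:45 Tarax Canton standard time.
The standard-time date in Tarax Canton, 22 March 2018, is outside the daylight-saving period (25 March – 20 October), so Tarax Canton is on standard time, UTC−01:00.
21:45 UTC − 1h = 20:45 local.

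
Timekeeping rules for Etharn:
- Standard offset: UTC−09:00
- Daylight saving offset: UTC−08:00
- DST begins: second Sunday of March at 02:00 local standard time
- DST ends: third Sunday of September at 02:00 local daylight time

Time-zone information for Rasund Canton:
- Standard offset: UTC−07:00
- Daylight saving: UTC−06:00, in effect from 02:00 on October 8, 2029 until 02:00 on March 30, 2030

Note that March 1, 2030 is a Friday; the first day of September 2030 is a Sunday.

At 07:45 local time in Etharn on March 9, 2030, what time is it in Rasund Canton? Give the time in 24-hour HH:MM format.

1 March 2030 is a Friday, so the first Sunday is March 3 and the second is March 10.
1 September 2030 is a Sunday, so the first Sunday is September 1 and the third is September 15.
March 9, 2030 does not fall between 10 March and 15 September, so daylight saving is not in effect and Etharn is at UTC−09:00.
07:45 Etharn + 9h = 16:45 UTC.
At the standard offset (UTC−07:00), 16:45 UTC − 7h = 09:45 Rasund Canton standard time.
Daylight saving runs 8 October 2029 – 30 March 2030; the standard-time date in Rasund Canton, March 9, 2030, is inside that window, so Rasund Canton is at UTC−06:00.
16:45 UTC − 6h = 10:45 Rasund Canton.

10:45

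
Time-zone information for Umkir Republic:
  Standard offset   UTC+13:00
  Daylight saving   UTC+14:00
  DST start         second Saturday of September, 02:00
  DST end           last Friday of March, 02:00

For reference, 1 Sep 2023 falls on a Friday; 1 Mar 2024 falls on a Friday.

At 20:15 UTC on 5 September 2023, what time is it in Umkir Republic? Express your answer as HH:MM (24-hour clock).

1 September 2023 is a Friday, so the first Saturday is September 2 and the second is September 9.
1 March 2024 is a Friday, so Fridays fall on 1, 8, 15, 22, 29; the last is March 29.
At the standard offset (UTC+13:00), 20:15 UTC + 13h = 09:15 Umkir Republic standard time (rolling into the next day, 6 September 2023).
The standard-time date in Umkir Republic, 6 September 2023, does not fall between 9 September 2023 and 29 March 2024, so daylight saving is not in effect and Umkir Republic is at UTC+13:00.
20:15 UTC + 13h = 09:15 local (rolling into the next day, 6 September 2023).

09:15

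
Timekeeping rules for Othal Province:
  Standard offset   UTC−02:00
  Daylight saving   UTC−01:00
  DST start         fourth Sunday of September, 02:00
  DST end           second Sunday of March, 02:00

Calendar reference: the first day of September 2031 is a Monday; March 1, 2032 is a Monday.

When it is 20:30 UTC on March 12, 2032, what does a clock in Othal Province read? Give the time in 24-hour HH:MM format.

19:30

1 September 2031 is a Monday, so the first Sunday is September 7 and the fourth is September 28.
1 March 2032 is a Monday, so the first Sunday is March 7 and the second is March 14.
At the standard offset (UTC−02:00), 20:30 UTC − 2h = 18:30 Othal Province standard time.
The standard-time date in Othal Province, March 12, 2032, falls between 28 September 2031 and 14 March 2032, so daylight saving is in effect and Othal Province is at UTC−01:00.
20:30 UTC − 1h = 19:30 local.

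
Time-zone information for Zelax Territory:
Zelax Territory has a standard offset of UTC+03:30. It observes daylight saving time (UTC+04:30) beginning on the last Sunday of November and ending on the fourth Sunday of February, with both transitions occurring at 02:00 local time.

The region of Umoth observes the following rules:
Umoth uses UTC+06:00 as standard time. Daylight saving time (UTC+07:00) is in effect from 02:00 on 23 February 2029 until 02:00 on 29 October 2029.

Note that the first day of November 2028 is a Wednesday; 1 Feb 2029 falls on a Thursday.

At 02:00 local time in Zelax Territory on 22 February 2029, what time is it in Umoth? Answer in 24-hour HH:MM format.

03:30

1 November 2028 is a Wednesday, so Sundays fall on 5, 12, 19, 26; the last is November 26.
1 February 2029 is a Thursday, so the first Sunday is February 4 and the fourth is February 25.
22 February 2029 falls between 26 November 2028 and 25 February 2029, so daylight saving is in effect and Zelax Territory is at UTC+04:30.
02:00 Zelax Territory − 4h30m = 21:30 UTC (rolling into the previous day, 21 February 2029).
At the standard offset (UTC+06:00), 21:30 UTC + 6h = 03:30 Umoth standard time (rolling into the next day, 22 February 2029).
The standard-time date in Umoth, 22 February 2029, does not fall between 23 February and 29 October, so daylight saving is not in effect and Umoth is at UTC+06:00.
21:30 UTC + 6h = 03:30 Umoth (rolling into the next day, 22 February 2029).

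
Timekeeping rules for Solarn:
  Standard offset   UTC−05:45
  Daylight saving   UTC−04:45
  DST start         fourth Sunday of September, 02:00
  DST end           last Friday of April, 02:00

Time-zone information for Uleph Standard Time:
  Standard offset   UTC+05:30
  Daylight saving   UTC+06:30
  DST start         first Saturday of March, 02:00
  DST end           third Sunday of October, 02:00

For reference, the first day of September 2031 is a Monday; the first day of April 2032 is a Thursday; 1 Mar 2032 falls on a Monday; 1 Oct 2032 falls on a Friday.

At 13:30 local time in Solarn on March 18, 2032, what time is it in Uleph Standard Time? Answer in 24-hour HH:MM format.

00:45

1 September 2031 is a Monday, so the first Sunday is September 7 and the fourth is September 28.
1 April 2032 is a Thursday, so Fridays fall on 2, 9, 16, 23, 30; the last is April 30.
March 18, 2032 lies within the daylight-saving period (28 September 2031 – 30 April 2032), so Solarn is on daylight time, UTC−04:45.
13:30 Solarn + 4h45m = 18:15 UTC.
1 March 2032 is a Monday, so the first Saturday is March 6.
1 October 2032 is a Friday, so the first Sunday is October 3 and the third is October 17.
At the standard offset (UTC+05:30), 18:15 UTC + 5h30m = 23:45 Uleph Standard Time standard time.
The standard-time date in Uleph Standard Time, March 18, 2032, lies within the daylight-saving period (6 March – 17 October), so Uleph Standard Time is on daylight time, UTC+06:30.
18:15 UTC + 6h30m = 00:45 Uleph Standard Time (rolling into the next day, 19 March 2032).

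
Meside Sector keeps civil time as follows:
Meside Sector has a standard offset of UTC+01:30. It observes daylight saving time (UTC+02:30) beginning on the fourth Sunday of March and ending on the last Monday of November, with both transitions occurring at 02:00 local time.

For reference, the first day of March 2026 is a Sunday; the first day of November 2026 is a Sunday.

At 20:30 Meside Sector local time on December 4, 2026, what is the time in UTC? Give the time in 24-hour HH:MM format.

1 March 2026 is a Sunday, so the first Sunday is March 1 and the fourth is March 22.
1 November 2026 is a Sunday, so Mondays fall on 2, 9, 16, 23, 30; the last is November 30.
December 4, 2026 is outside the daylight-saving period (22 March – 30 November), so Meside Sector is on standard time, UTC+01:30.
20:30 local − 1h30m = 19:00 UTC.

19:00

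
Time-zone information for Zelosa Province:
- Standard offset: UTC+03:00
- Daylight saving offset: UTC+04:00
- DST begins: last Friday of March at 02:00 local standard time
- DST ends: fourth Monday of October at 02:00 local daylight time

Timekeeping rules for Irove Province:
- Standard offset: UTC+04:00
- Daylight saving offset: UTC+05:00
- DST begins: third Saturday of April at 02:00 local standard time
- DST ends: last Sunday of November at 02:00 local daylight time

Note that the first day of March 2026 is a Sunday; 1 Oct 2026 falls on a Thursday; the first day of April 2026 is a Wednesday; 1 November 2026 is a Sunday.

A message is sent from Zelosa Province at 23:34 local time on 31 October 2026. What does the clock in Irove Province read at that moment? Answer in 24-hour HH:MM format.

1 March 2026 is a Sunday, so Fridays fall on 6, 13, 20, 27; the last is March 27.
1 October 2026 is a Thursday, so the first Monday is October 5 and the fourth is October 26.
31 October 2026 is outside the daylight-saving period (27 March – 26 October), so Zelosa Province is on standard time, UTC+03:00.
23:34 Zelosa Province − 3h = 20:34 UTC.
1 April 2026 is a Wednesday, so the first Saturday is April 4 and the third is April 18.
1 November 2026 is a Sunday, so Sundays fall on 1, 8, 15, 22, 29; the last is November 29.
At the standard offset (UTC+04:00), 20:34 UTC + 4h = 00:34 Irove Province standard time (rolling into the next day, 1 November 2026).
The standard-time date in Irove Province, 1 November 2026, falls between 18 April and 29 November, so daylight saving is in effect and Irove Province is at UTC+05:00.
20:34 UTC + 5h = 01:34 Irove Province (rolling into the next day, 1 November 2026).

01:34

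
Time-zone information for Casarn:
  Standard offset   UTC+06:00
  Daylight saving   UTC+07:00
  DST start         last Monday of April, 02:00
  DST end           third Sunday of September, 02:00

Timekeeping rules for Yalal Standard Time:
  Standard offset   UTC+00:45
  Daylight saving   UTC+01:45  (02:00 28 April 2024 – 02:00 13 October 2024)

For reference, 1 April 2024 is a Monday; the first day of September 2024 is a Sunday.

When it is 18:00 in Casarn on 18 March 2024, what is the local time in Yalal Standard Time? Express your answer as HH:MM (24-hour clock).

12:45

1 April 2024 is a Monday, so Mondays fall on 1, 8, 15, 22, 29; the last is April 29.
1 September 2024 is a Sunday, so the first Sunday is September 1 and the third is September 15.
18 March 2024 does not fall between 29 April and 15 September, so daylight saving is not in effect and Casarn is at UTC+06:00.
18:00 Casarn − 6h = 12:00 UTC.
At the standard offset (UTC+00:45), 12:00 UTC + 0h45m = 12:45 Yalal Standard Time standard time.
The standard-time date in Yalal Standard Time, 18 March 2024, is outside the daylight-saving period (28 April – 13 October), so Yalal Standard Time is on standard time, UTC+00:45.
12:00 UTC + 0h45m = 12:45 Yalal Standard Time.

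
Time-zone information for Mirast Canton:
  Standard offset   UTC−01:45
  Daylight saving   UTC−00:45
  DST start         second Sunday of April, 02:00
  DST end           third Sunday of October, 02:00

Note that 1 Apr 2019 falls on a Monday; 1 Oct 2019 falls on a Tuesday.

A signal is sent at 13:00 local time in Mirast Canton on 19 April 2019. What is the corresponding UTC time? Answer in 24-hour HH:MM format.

13:45

1 April 2019 is a Monday, so the first Sunday is April 7 and the second is April 14.
1 October 2019 is a Tuesday, so the first Sunday is October 6 and the third is October 20.
19 April 2019 lies within the daylight-saving period (14 April – 20 October), so Mirast Canton is on daylight time, UTC−00:45.
13:00 local + 0h45m = 13:45 UTC.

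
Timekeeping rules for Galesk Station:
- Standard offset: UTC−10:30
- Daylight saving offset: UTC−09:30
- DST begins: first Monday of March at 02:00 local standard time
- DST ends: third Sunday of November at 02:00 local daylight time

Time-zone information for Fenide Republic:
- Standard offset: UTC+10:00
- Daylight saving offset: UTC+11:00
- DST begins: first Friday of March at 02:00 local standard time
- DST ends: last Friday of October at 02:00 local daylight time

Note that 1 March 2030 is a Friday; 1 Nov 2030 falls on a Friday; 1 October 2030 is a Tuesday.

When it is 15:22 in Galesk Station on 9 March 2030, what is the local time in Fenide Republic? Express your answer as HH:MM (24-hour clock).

1 March 2030 is a Friday, so the first Monday is March 4.
1 November 2030 is a Friday, so the first Sunday is November 3 and the third is November 17.
9 March 2030 falls between 4 March and 17 November, so daylight saving is in effect and Galesk Station is at UTC−09:30.
15:22 Galesk Station + 9h30m = 00:52 UTC (rolling into the next day, 10 March 2030).
1 March 2030 is a Friday, so the first Friday is March 1.
1 October 2030 is a Tuesday, so Fridays fall on 4, 11, 18, 25; the last is October 25.
At the standard offset (UTC+10:00), 00:52 UTC + 10h = 10:52 Fenide Republic standard time.
The standard-time date in Fenide Republic, 10 March 2030, lies within the daylight-saving period (1 March – 25 October), so Fenide Republic is on daylight time, UTC+11:00.
00:52 UTC + 11h = 11:52 Fenide Republic.

11:52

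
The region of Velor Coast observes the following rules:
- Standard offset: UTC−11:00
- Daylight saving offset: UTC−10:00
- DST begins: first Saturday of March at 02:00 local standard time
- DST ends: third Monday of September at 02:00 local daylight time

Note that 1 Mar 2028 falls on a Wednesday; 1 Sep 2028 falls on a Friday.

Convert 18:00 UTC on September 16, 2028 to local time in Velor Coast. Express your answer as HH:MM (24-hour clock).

1 March 2028 is a Wednesday, so the first Saturday is March 4.
1 September 2028 is a Friday, so the first Monday is September 4 and the third is September 18.
At the standard offset (UTC−11:00), 18:00 UTC − 11h = 07:00 Velor Coast standard time.
Daylight saving runs 4 March – 18 September; the standard-time date in Velor Coast, September 16, 2028, is inside that window, so Velor Coast is at UTC−10:00.
18:00 UTC − 10h = 08:00 local.

08:00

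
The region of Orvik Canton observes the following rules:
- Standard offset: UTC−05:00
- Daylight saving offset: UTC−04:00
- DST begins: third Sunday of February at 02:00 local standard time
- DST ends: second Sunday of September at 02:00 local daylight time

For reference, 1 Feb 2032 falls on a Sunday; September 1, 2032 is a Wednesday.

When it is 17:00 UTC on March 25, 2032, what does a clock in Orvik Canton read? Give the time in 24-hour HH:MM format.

1 February 2032 is a Sunday, so the first Sunday is February 1 and the third is February 15.
1 September 2032 is a Wednesday, so the first Sunday is September 5 and the second is September 12.
At the standard offset (UTC−05:00), 17:00 UTC − 5h = 12:00 Orvik Canton standard time.
The standard-time date in Orvik Canton, March 25, 2032, falls between 15 February and 12 September, so daylight saving is in effect and Orvik Canton is at UTC−04:00.
17:00 UTC − 4h = 13:00 local.

13:00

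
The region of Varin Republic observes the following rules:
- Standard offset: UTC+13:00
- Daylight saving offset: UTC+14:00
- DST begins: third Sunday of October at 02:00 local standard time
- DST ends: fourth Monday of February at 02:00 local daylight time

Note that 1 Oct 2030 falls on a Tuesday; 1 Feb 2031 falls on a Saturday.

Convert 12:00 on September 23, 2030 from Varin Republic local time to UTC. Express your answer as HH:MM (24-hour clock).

1 October 2030 is a Tuesday, so the first Sunday is October 6 and the third is October 20.
1 February 2031 is a Saturday, so the first Monday is February 3 and the fourth is February 24.
Daylight saving runs 20 October 2030 – 24 February 2031; September 23, 2030 is outside that window, so Varin Republic is on standard time at UTC+13:00.
12:00 local − 13h = 23:00 UTC (rolling into the previous day, 22 September 2030).

23:00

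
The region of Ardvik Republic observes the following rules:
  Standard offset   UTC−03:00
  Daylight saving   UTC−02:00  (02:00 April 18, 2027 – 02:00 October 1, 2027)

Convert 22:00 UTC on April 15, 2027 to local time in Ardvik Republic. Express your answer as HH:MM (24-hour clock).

At the standard offset (UTC−03:00), 22:00 UTC − 3h = 19:00 Ardvik Republic standard time.
Daylight saving runs 18 April – 1 October; the standard-time date in Ardvik Republic, April 15, 2027, is outside that window, so Ardvik Republic is on standard time at UTC−03:00.
22:00 UTC − 3h = 19:00 local.

19:00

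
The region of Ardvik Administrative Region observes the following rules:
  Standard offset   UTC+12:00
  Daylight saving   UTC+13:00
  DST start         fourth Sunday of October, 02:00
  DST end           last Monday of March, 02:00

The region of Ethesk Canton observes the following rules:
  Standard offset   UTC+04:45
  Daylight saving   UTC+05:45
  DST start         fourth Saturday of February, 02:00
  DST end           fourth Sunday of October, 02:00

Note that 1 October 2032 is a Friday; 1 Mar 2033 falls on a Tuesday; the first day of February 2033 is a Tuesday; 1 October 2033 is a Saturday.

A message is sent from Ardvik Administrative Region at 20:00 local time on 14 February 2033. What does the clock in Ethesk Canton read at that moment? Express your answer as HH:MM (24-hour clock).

11:45

1 October 2032 is a Friday, so the first Sunday is October 3 and the fourth is October 24.
1 March 2033 is a Tuesday, so Mondays fall on 7, 14, 21, 28; the last is March 28.
14 February 2033 lies within the daylight-saving period (24 October 2032 – 28 March 2033), so Ardvik Administrative Region is on daylight time, UTC+13:00.
20:00 Ardvik Administrative Region − 13h = 07:00 UTC.
1 February 2033 is a Tuesday, so the first Saturday is February 5 and the fourth is February 26.
1 October 2033 is a Saturday, so the first Sunday is October 2 and the fourth is October 23.
At the standard offset (UTC+04:45), 07:00 UTC + 4h45m = 11:45 Ethesk Canton standard time.
The standard-time date in Ethesk Canton, 14 February 2033, does not fall between 26 February and 23 October, so daylight saving is not in effect and Ethesk Canton is at UTC+04:45.
07:00 UTC + 4h45m = 11:45 Ethesk Canton.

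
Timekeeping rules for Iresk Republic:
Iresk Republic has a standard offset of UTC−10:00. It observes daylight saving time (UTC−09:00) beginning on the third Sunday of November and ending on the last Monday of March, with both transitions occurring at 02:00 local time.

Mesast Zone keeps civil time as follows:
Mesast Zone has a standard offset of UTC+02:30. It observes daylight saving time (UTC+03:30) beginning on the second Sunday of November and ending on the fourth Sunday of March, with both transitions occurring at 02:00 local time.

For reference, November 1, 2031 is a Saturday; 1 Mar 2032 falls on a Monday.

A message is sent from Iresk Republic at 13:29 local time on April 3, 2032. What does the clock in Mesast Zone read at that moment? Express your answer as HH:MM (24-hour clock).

01:59

1 November 2031 is a Saturday, so the first Sunday is November 2 and the third is November 16.
1 March 2032 is a Monday, so Mondays fall on 1, 8, 15, 22, 29; the last is March 29.
April 3, 2032 is outside the daylight-saving period (16 November 2031 – 29 March 2032), so Iresk Republic is on standard time, UTC−10:00.
13:29 Iresk Republic + 10h = 23:29 UTC.
1 November 2031 is a Saturday, so the first Sunday is November 2 and the second is November 9.
1 March 2032 is a Monday, so the first Sunday is March 7 and the fourth is March 28.
At the standard offset (UTC+02:30), 23:29 UTC + 2h30m = 01:59 Mesast Zone standard time (rolling into the next day, 4 April 2032).
Daylight saving runs 9 November 2031 – 28 March 2032; the standard-time date in Mesast Zone, April 4, 2032, is outside that window, so Mesast Zone is on standard time at UTC+02:30.
23:29 UTC + 2h30m = 01:59 Mesast Zone (rolling into the next day, 4 April 2032).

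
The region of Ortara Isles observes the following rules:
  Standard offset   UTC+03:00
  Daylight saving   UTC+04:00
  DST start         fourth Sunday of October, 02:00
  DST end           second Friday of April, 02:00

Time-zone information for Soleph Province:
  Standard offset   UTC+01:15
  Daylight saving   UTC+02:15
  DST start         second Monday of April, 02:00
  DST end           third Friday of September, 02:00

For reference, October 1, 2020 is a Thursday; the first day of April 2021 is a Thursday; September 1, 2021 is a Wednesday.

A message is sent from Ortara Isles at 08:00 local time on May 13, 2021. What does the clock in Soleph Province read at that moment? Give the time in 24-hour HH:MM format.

07:15

1 October 2020 is a Thursday, so the first Sunday is October 4 and the fourth is October 25.
1 April 2021 is a Thursday, so the first Friday is April 2 and the second is April 9.
Daylight saving runs 25 October 2020 – 9 April 2021; May 13, 2021 is outside that window, so Ortara Isles is on standard time at UTC+03:00.
08:00 Ortara Isles − 3h = 05:00 UTC.
1 April 2021 is a Thursday, so the first Monday is April 5 and the second is April 12.
1 September 2021 is a Wednesday, so the first Friday is September 3 and the third is September 17.
At the standard offset (UTC+01:15), 05:00 UTC + 1h15m = 06:15 Soleph Province standard time.
The standard-time date in Soleph Province, May 13, 2021, falls between 12 April and 17 September, so daylight saving is in effect and Soleph Province is at UTC+02:15.
05:00 UTC + 2h15m = 07:15 Soleph Province.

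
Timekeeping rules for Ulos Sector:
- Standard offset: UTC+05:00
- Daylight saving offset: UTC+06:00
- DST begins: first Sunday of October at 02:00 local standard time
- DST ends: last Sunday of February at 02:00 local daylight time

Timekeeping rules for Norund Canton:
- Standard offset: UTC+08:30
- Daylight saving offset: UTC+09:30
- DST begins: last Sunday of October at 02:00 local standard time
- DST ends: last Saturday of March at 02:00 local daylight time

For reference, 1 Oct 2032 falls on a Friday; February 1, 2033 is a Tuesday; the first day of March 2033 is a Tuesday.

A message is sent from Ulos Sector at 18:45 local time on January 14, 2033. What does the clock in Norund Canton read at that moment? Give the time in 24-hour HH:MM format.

22:15

1 October 2032 is a Friday, so the first Sunday is October 3.
1 February 2033 is a Tuesday, so Sundays fall on 6, 13, 20, 27; the last is February 27.
January 14, 2033 falls between 3 October 2032 and 27 February 2033, so daylight saving is in effect and Ulos Sector is at UTC+06:00.
18:45 Ulos Sector − 6h = 12:45 UTC.
1 October 2032 is a Friday, so Sundays fall on 3, 10, 17, 24, 31; the last is October 31.
1 March 2033 is a Tuesday, so Saturdays fall on 5, 12, 19, 26; the last is March 26.
At the standard offset (UTC+08:30), 12:45 UTC + 8h30m = 21:15 Norund Canton standard time.
The standard-time date in Norund Canton, January 14, 2033, falls between 31 October 2032 and 26 March 2033, so daylight saving is in effect and Norund Canton is at UTC+09:30.
12:45 UTC + 9h30m = 22:15 Norund Canton.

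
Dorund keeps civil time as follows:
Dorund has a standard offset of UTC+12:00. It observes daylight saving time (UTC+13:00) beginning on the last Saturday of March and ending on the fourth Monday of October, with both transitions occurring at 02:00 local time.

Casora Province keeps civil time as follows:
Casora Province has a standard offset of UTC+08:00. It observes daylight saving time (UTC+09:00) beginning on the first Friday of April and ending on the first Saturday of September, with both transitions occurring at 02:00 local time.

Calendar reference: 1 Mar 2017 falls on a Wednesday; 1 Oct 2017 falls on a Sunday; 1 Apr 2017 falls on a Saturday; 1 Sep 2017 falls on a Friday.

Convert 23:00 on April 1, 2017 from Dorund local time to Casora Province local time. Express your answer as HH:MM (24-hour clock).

1 March 2017 is a Wednesday, so Saturdays fall on 4, 11, 18, 25; the last is March 25.
1 October 2017 is a Sunday, so the first Monday is October 2 and the fourth is October 23.
April 1, 2017 falls between 25 March and 23 October, so daylight saving is in effect and Dorund is at UTC+13:00.
23:00 Dorund − 13h = 10:00 UTC.
1 April 2017 is a Saturday, so the first Friday is April 7.
1 September 2017 is a Friday, so the first Saturday is September 2.
At the standard offset (UTC+08:00), 10:00 UTC + 8h = 18:00 Casora Province standard time.
Daylight saving runs 7 April – 2 September; the standard-time date in Casora Province, April 1, 2017, is outside that window, so Casora Province is on standard time at UTC+08:00.
10:00 UTC + 8h = 18:00 Casora Province.

18:00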